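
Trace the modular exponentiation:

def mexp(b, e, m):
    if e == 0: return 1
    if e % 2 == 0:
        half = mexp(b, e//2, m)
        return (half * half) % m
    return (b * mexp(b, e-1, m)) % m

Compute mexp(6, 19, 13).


mexp(6, 19, 13): e is odd, compute mexp(6, 18, 13)
  mexp(6, 18, 13): e is even, compute mexp(6, 9, 13)
    mexp(6, 9, 13): e is odd, compute mexp(6, 8, 13)
      mexp(6, 8, 13): e is even, compute mexp(6, 4, 13)
        mexp(6, 4, 13): e is even, compute mexp(6, 2, 13)
          mexp(6, 2, 13): e is even, compute mexp(6, 1, 13)
          mexp(6, 1, 13): e is odd, compute mexp(6, 0, 13)
          mexp(6, 0, 13) = 1
          (6 * 1) % 13 = 6
          half=6, (6*6) % 13 = 10
        half=10, (10*10) % 13 = 9
      half=9, (9*9) % 13 = 3
    (6 * 3) % 13 = 5
  half=5, (5*5) % 13 = 12
(6 * 12) % 13 = 7

7


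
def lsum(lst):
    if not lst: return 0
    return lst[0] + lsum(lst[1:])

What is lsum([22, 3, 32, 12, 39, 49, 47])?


lsum([22, 3, 32, 12, 39, 49, 47]) = 22 + lsum([3, 32, 12, 39, 49, 47])
lsum([3, 32, 12, 39, 49, 47]) = 3 + lsum([32, 12, 39, 49, 47])
lsum([32, 12, 39, 49, 47]) = 32 + lsum([12, 39, 49, 47])
lsum([12, 39, 49, 47]) = 12 + lsum([39, 49, 47])
lsum([39, 49, 47]) = 39 + lsum([49, 47])
lsum([49, 47]) = 49 + lsum([47])
lsum([47]) = 47 + lsum([])
lsum([]) = 0  (base case)
Total: 22 + 3 + 32 + 12 + 39 + 49 + 47 + 0 = 204

204


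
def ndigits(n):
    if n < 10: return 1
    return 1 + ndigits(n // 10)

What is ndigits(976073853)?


ndigits(976073853) = 1 + ndigits(97607385)
ndigits(97607385) = 1 + ndigits(9760738)
ndigits(9760738) = 1 + ndigits(976073)
ndigits(976073) = 1 + ndigits(97607)
ndigits(97607) = 1 + ndigits(9760)
ndigits(9760) = 1 + ndigits(976)
ndigits(976) = 1 + ndigits(97)
ndigits(97) = 1 + ndigits(9)
ndigits(9) = 1  (base case: 9 < 10)
Unwinding: 1 + 1 + 1 + 1 + 1 + 1 + 1 + 1 + 1 = 9

9


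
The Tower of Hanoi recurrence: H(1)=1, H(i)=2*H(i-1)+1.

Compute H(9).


H(9) = 2 * H(8) + 1
H(8) = 2 * H(7) + 1
H(7) = 2 * H(6) + 1
H(6) = 2 * H(5) + 1
H(5) = 2 * H(4) + 1
H(4) = 2 * H(3) + 1
H(3) = 2 * H(2) + 1
H(2) = 2 * H(1) + 1
H(1) = 1  (base case)
H(2) = 2 * 1 + 1 = 3
H(3) = 2 * 3 + 1 = 7
H(4) = 2 * 7 + 1 = 15
H(5) = 2 * 15 + 1 = 31
H(6) = 2 * 31 + 1 = 63
H(7) = 2 * 63 + 1 = 127
H(8) = 2 * 127 + 1 = 255
H(9) = 2 * 255 + 1 = 511

511


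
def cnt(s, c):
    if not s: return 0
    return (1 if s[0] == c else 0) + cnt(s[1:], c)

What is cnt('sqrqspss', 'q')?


s[0]='s' != 'q' -> 0
s[0]='q' == 'q' -> 1
s[0]='r' != 'q' -> 0
s[0]='q' == 'q' -> 1
s[0]='s' != 'q' -> 0
s[0]='p' != 'q' -> 0
s[0]='s' != 'q' -> 0
s[0]='s' != 'q' -> 0
Sum: 0 + 1 + 0 + 1 + 0 + 0 + 0 + 0 = 2

2


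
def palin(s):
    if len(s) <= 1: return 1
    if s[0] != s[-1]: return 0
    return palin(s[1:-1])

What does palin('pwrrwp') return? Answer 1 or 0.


palin('pwrrwp'): s[0]='p' == s[-1]='p' -> check palin('wrrw')
palin('wrrw'): s[0]='w' == s[-1]='w' -> check palin('rr')
palin('rr'): s[0]='r' == s[-1]='r' -> check palin('')
palin(''): len <= 1 -> return 1  (base case)
Result: 1 (palindrome)

1


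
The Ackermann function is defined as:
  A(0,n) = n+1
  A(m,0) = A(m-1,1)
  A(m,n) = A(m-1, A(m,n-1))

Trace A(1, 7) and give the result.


A(1, 7) = A(0, A(1, 6))
  A(1, 6) = A(0, A(1, 5))
    A(1, 5) = A(0, A(1, 4))
      A(1, 4) = A(0, A(1, 3))
        A(1, 3) = A(0, A(1, 2))
          A(1, 2) = A(0, A(1, 1))
          A(1, 1) = A(0, A(1, 0))
          A(1, 0) = A(0, 1)
          A(0, 1) = 2
            = A(0, 2)
          A(0, 2) = 3
            = A(0, 3)
          A(0, 3) = 4
          = A(0, 4)
          A(0, 4) = 5
        = A(0, 5)
        A(0, 5) = 6
      = A(0, 6)
      A(0, 6) = 7
    = A(0, 7)
    A(0, 7) = 8
  = A(0, 8)
  A(0, 8) = 9
Result: A(1, 7) = 9

9


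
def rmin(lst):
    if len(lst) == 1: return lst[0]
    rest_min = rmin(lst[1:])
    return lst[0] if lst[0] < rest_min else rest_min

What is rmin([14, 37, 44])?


rmin([14, 37, 44]): compare 14 with rmin([37, 44])
rmin([37, 44]): compare 37 with rmin([44])
rmin([44]) = 44  (base case)
Compare 37 with 44 -> 37
Compare 14 with 37 -> 14

14


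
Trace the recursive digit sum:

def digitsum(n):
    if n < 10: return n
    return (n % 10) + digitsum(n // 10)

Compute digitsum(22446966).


digitsum(22446966) = 6 + digitsum(2244696)
digitsum(2244696) = 6 + digitsum(224469)
digitsum(224469) = 9 + digitsum(22446)
digitsum(22446) = 6 + digitsum(2244)
digitsum(2244) = 4 + digitsum(224)
digitsum(224) = 4 + digitsum(22)
digitsum(22) = 2 + digitsum(2)
digitsum(2) = 2  (base case)
Total: 6 + 6 + 9 + 6 + 4 + 4 + 2 + 2 = 39

39


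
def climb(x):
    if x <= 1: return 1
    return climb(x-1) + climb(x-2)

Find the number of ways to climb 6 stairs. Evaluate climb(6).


Building up from base cases:
climb(0) = 1
climb(1) = 1
climb(2) = climb(1) + climb(0) = 1 + 1 = 2
climb(3) = climb(2) + climb(1) = 2 + 1 = 3
climb(4) = climb(3) + climb(2) = 3 + 2 = 5
climb(5) = climb(4) + climb(3) = 5 + 3 = 8
climb(6) = climb(5) + climb(4) = 8 + 5 = 13

13


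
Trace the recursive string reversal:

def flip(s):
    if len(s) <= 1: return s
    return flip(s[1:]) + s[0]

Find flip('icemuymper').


flip('icemuymper') = flip('cemuymper') + 'i'
flip('cemuymper') = flip('emuymper') + 'c'
flip('emuymper') = flip('muymper') + 'e'
flip('muymper') = flip('uymper') + 'm'
flip('uymper') = flip('ymper') + 'u'
flip('ymper') = flip('mper') + 'y'
flip('mper') = flip('per') + 'm'
flip('per') = flip('er') + 'p'
flip('er') = flip('r') + 'e'
flip('r') = 'r'  (base case)
Concatenating: 'r' + 'e' + 'p' + 'm' + 'y' + 'u' + 'm' + 'e' + 'c' + 'i' = 'repmyumeci'

repmyumeci


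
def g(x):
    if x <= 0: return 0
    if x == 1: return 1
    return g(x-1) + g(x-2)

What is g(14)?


Computing g(14) bottom-up:
g(0) = 0
g(1) = 1
g(2) = g(1) + g(0) = 1 + 0 = 1
g(3) = g(2) + g(1) = 1 + 1 = 2
g(4) = g(3) + g(2) = 2 + 1 = 3
g(5) = g(4) + g(3) = 3 + 2 = 5
g(6) = g(5) + g(4) = 5 + 3 = 8
g(7) = g(6) + g(5) = 8 + 5 = 13
g(8) = g(7) + g(6) = 13 + 8 = 21
g(9) = g(8) + g(7) = 21 + 13 = 34
g(10) = g(9) + g(8) = 34 + 21 = 55
g(11) = g(10) + g(9) = 55 + 34 = 89
g(12) = g(11) + g(10) = 89 + 55 = 144
g(13) = g(12) + g(11) = 144 + 89 = 233
g(14) = g(13) + g(12) = 233 + 144 = 377

377


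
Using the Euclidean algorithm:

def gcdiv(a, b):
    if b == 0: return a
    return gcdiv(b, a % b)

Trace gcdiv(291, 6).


gcdiv(291, 6) = gcdiv(6, 3)
gcdiv(6, 3) = gcdiv(3, 0)
gcdiv(3, 0) = 3  (base case)

3


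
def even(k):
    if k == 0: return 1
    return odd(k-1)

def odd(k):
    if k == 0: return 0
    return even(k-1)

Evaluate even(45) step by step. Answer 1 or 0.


even(45) = odd(44)
odd(44) = even(43)
even(43) = odd(42)
odd(42) = even(41)
even(41) = odd(40)
odd(40) = even(39)
even(39) = odd(38)
odd(38) = even(37)
even(37) = odd(36)
odd(36) = even(35)
even(35) = odd(34)
odd(34) = even(33)
even(33) = odd(32)
odd(32) = even(31)
even(31) = odd(30)
odd(30) = even(29)
even(29) = odd(28)
odd(28) = even(27)
even(27) = odd(26)
odd(26) = even(25)
even(25) = odd(24)
odd(24) = even(23)
even(23) = odd(22)
odd(22) = even(21)
even(21) = odd(20)
odd(20) = even(19)
even(19) = odd(18)
odd(18) = even(17)
even(17) = odd(16)
odd(16) = even(15)
even(15) = odd(14)
odd(14) = even(13)
even(13) = odd(12)
odd(12) = even(11)
even(11) = odd(10)
odd(10) = even(9)
even(9) = odd(8)
odd(8) = even(7)
even(7) = odd(6)
odd(6) = even(5)
even(5) = odd(4)
odd(4) = even(3)
even(3) = odd(2)
odd(2) = even(1)
even(1) = odd(0)
odd(0) = 0  (base case)
Result: 0

0


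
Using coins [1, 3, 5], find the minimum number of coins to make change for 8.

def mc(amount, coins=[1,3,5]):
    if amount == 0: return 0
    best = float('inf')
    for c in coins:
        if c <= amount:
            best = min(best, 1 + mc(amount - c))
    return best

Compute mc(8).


Building up with DP:
mc(0) = 0
mc(1) = min(1+mc(0)=1+0=1) = 1
mc(2) = min(1+mc(1)=1+1=2) = 2
mc(3) = min(1+mc(2)=1+2=3, 1+mc(0)=1+0=1) = 1
mc(4) = min(1+mc(3)=1+1=2, 1+mc(1)=1+1=2) = 2
mc(5) = min(1+mc(4)=1+2=3, 1+mc(2)=1+2=3, 1+mc(0)=1+0=1) = 1
mc(6) = min(1+mc(5)=1+1=2, 1+mc(3)=1+1=2, 1+mc(1)=1+1=2) = 2
mc(7) = min(1+mc(6)=1+2=3, 1+mc(4)=1+2=3, 1+mc(2)=1+2=3) = 3
mc(8) = min(1+mc(7)=1+3=4, 1+mc(5)=1+1=2, 1+mc(3)=1+1=2) = 2

2


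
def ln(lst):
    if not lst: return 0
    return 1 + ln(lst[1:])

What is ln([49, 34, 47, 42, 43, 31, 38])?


ln([49, 34, 47, 42, 43, 31, 38]) = 1 + ln([34, 47, 42, 43, 31, 38])
ln([34, 47, 42, 43, 31, 38]) = 1 + ln([47, 42, 43, 31, 38])
ln([47, 42, 43, 31, 38]) = 1 + ln([42, 43, 31, 38])
ln([42, 43, 31, 38]) = 1 + ln([43, 31, 38])
ln([43, 31, 38]) = 1 + ln([31, 38])
ln([31, 38]) = 1 + ln([38])
ln([38]) = 1 + ln([])
ln([]) = 0  (base case)
Unwinding: 1 + 1 + 1 + 1 + 1 + 1 + 1 + 0 = 7

7


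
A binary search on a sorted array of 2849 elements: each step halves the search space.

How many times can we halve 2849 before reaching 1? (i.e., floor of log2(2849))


2849 / 2 = 1424
1424 / 2 = 712
712 / 2 = 356
356 / 2 = 178
178 / 2 = 89
89 / 2 = 44
44 / 2 = 22
22 / 2 = 11
11 / 2 = 5
5 / 2 = 2
2 / 2 = 1
Reached 1 after 11 halvings

11


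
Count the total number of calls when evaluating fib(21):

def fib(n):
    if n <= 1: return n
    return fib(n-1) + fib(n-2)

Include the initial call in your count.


Let C(n) = total calls for fib(n)
C(0) = 1, C(1) = 1
C(2) = 1 + C(1) + C(0) = 1 + 1 + 1 = 3
C(3) = 1 + C(2) + C(1) = 1 + 3 + 1 = 5
C(4) = 1 + C(3) + C(2) = 1 + 5 + 3 = 9
C(5) = 1 + C(4) + C(3) = 1 + 9 + 5 = 15
C(6) = 1 + C(5) + C(4) = 1 + 15 + 9 = 25
C(7) = 1 + C(6) + C(5) = 1 + 25 + 15 = 41
C(8) = 1 + C(7) + C(6) = 1 + 41 + 25 = 67
C(9) = 1 + C(8) + C(7) = 1 + 67 + 41 = 109
C(10) = 1 + C(9) + C(8) = 1 + 109 + 67 = 177
C(11) = 1 + C(10) + C(9) = 1 + 177 + 109 = 287
C(12) = 1 + C(11) + C(10) = 1 + 287 + 177 = 465
C(13) = 1 + C(12) + C(11) = 1 + 465 + 287 = 753
C(14) = 1 + C(13) + C(12) = 1 + 753 + 465 = 1219
C(15) = 1 + C(14) + C(13) = 1 + 1219 + 753 = 1973
C(16) = 1 + C(15) + C(14) = 1 + 1973 + 1219 = 3193
C(17) = 1 + C(16) + C(15) = 1 + 3193 + 1973 = 5167
C(18) = 1 + C(17) + C(16) = 1 + 5167 + 3193 = 8361
C(19) = 1 + C(18) + C(17) = 1 + 8361 + 5167 = 13529
C(20) = 1 + C(19) + C(18) = 1 + 13529 + 8361 = 21891
C(21) = 1 + C(20) + C(19) = 1 + 21891 + 13529 = 35421

35421


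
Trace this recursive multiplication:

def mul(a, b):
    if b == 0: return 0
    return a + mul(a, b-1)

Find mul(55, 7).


mul(55, 7) = 55 + mul(55, 6)
mul(55, 6) = 55 + mul(55, 5)
mul(55, 5) = 55 + mul(55, 4)
mul(55, 4) = 55 + mul(55, 3)
mul(55, 3) = 55 + mul(55, 2)
mul(55, 2) = 55 + mul(55, 1)
mul(55, 1) = 55 + mul(55, 0)
mul(55, 0) = 0  (base case)
Total: 55 + 55 + 55 + 55 + 55 + 55 + 55 + 0 = 385

385


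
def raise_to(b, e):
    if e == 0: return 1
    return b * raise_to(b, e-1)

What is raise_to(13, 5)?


raise_to(13, 5)
= 13 * raise_to(13, 4)
= 13 * 13 * raise_to(13, 3)
= 13 * 13 * 13 * raise_to(13, 2)
= 13 * 13 * 13 * 13 * raise_to(13, 1)
= 13 * 13 * 13 * 13 * 13 * raise_to(13, 0)
= 13 * 13 * 13 * 13 * 13 * 1
= 371293

371293


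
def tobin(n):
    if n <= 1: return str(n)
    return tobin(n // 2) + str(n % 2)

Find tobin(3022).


tobin(3022) = tobin(1511) + '0'
tobin(1511) = tobin(755) + '1'
tobin(755) = tobin(377) + '1'
tobin(377) = tobin(188) + '1'
tobin(188) = tobin(94) + '0'
tobin(94) = tobin(47) + '0'
tobin(47) = tobin(23) + '1'
tobin(23) = tobin(11) + '1'
tobin(11) = tobin(5) + '1'
tobin(5) = tobin(2) + '1'
tobin(2) = tobin(1) + '0'
tobin(1) = '1'  (base case)
Concatenating: '1' + '0' + '1' + '1' + '1' + '1' + '0' + '0' + '1' + '1' + '1' + '0' = '101111001110'

101111001110


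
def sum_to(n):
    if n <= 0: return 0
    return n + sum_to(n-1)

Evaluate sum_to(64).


sum_to(64)
= 64 + 63 + 62 + 61 + 60 + 59 + 58 + 57 + 56 + 55 + 54 + 53 + 52 + 51 + 50 + 49 + 48 + 47 + 46 + 45 + 44 + 43 + 42 + 41 + 40 + 39 + 38 + 37 + 36 + 35 + 34 + 33 + 32 + 31 + 30 + 29 + 28 + 27 + 26 + 25 + 24 + 23 + 22 + 21 + 20 + 19 + 18 + 17 + 16 + 15 + 14 + 13 + 12 + 11 + 10 + 9 + 8 + 7 + 6 + 5 + 4 + 3 + 2 + 1 + sum_to(0)
= 64 + 63 + 62 + 61 + 60 + 59 + 58 + 57 + 56 + 55 + 54 + 53 + 52 + 51 + 50 + 49 + 48 + 47 + 46 + 45 + 44 + 43 + 42 + 41 + 40 + 39 + 38 + 37 + 36 + 35 + 34 + 33 + 32 + 31 + 30 + 29 + 28 + 27 + 26 + 25 + 24 + 23 + 22 + 21 + 20 + 19 + 18 + 17 + 16 + 15 + 14 + 13 + 12 + 11 + 10 + 9 + 8 + 7 + 6 + 5 + 4 + 3 + 2 + 1 + 0
= 2080

2080


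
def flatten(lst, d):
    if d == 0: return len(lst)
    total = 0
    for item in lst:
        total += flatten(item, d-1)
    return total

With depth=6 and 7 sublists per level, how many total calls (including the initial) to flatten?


At depth 0 (root): 1 call
At depth 1: each of 1 parents calls flatten on 7 children = 7 calls
At depth 2: each of 7 parents calls flatten on 7 children = 49 calls
At depth 3: each of 49 parents calls flatten on 7 children = 343 calls
At depth 4: each of 343 parents calls flatten on 7 children = 2401 calls
At depth 5: each of 2401 parents calls flatten on 7 children = 16807 calls
At depth 6: each of 16807 parents calls flatten on 7 children = 117649 calls
Total: 1 + 7 + 49 + 343 + 2401 + 16807 + 117649 = 137257

137257


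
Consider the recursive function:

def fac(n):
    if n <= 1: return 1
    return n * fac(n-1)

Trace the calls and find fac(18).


fac(18)
= 18 * fac(17)
= 18 * 17 * fac(16)
= 18 * 17 * 16 * fac(15)
= 18 * 17 * 16 * 15 * fac(14)
= 18 * 17 * 16 * 15 * 14 * fac(13)
= 18 * 17 * 16 * 15 * 14 * 13 * fac(12)
= 18 * 17 * 16 * 15 * 14 * 13 * 12 * fac(11)
= 18 * 17 * 16 * 15 * 14 * 13 * 12 * 11 * fac(10)
= 18 * 17 * 16 * 15 * 14 * 13 * 12 * 11 * 10 * fac(9)
= 18 * 17 * 16 * 15 * 14 * 13 * 12 * 11 * 10 * 9 * fac(8)
= 18 * 17 * 16 * 15 * 14 * 13 * 12 * 11 * 10 * 9 * 8 * fac(7)
= 18 * 17 * 16 * 15 * 14 * 13 * 12 * 11 * 10 * 9 * 8 * 7 * fac(6)
= 18 * 17 * 16 * 15 * 14 * 13 * 12 * 11 * 10 * 9 * 8 * 7 * 6 * fac(5)
= 18 * 17 * 16 * 15 * 14 * 13 * 12 * 11 * 10 * 9 * 8 * 7 * 6 * 5 * fac(4)
= 18 * 17 * 16 * 15 * 14 * 13 * 12 * 11 * 10 * 9 * 8 * 7 * 6 * 5 * 4 * fac(3)
= 18 * 17 * 16 * 15 * 14 * 13 * 12 * 11 * 10 * 9 * 8 * 7 * 6 * 5 * 4 * 3 * fac(2)
= 18 * 17 * 16 * 15 * 14 * 13 * 12 * 11 * 10 * 9 * 8 * 7 * 6 * 5 * 4 * 3 * 2 * fac(1)
= 18 * 17 * 16 * 15 * 14 * 13 * 12 * 11 * 10 * 9 * 8 * 7 * 6 * 5 * 4 * 3 * 2 * 1
= 6402373705728000

6402373705728000


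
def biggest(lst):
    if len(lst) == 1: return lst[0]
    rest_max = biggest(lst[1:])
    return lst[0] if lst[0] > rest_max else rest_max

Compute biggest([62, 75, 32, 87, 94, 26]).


biggest([62, 75, 32, 87, 94, 26]): compare 62 with biggest([75, 32, 87, 94, 26])
biggest([75, 32, 87, 94, 26]): compare 75 with biggest([32, 87, 94, 26])
biggest([32, 87, 94, 26]): compare 32 with biggest([87, 94, 26])
biggest([87, 94, 26]): compare 87 with biggest([94, 26])
biggest([94, 26]): compare 94 with biggest([26])
biggest([26]) = 26  (base case)
Compare 94 with 26 -> 94
Compare 87 with 94 -> 94
Compare 32 with 94 -> 94
Compare 75 with 94 -> 94
Compare 62 with 94 -> 94

94


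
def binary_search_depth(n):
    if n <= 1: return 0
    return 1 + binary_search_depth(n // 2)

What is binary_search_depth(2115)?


2115 / 2 = 1057
1057 / 2 = 528
528 / 2 = 264
264 / 2 = 132
132 / 2 = 66
66 / 2 = 33
33 / 2 = 16
16 / 2 = 8
8 / 2 = 4
4 / 2 = 2
2 / 2 = 1
Reached 1 after 11 halvings

11


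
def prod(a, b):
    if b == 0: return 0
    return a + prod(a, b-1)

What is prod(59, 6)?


prod(59, 6) = 59 + prod(59, 5)
prod(59, 5) = 59 + prod(59, 4)
prod(59, 4) = 59 + prod(59, 3)
prod(59, 3) = 59 + prod(59, 2)
prod(59, 2) = 59 + prod(59, 1)
prod(59, 1) = 59 + prod(59, 0)
prod(59, 0) = 0  (base case)
Total: 59 + 59 + 59 + 59 + 59 + 59 + 0 = 354

354


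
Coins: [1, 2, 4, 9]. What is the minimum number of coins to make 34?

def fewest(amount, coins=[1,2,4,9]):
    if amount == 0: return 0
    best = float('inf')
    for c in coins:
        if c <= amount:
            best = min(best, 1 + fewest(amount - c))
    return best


Building up with DP:
fewest(0) = 0
fewest(1) = min(1+fewest(0)=1+0=1) = 1
fewest(2) = min(1+fewest(1)=1+1=2, 1+fewest(0)=1+0=1) = 1
fewest(3) = min(1+fewest(2)=1+1=2, 1+fewest(1)=1+1=2) = 2
fewest(4) = min(1+fewest(3)=1+2=3, 1+fewest(2)=1+1=2, 1+fewest(0)=1+0=1) = 1
fewest(5) = min(1+fewest(4)=1+1=2, 1+fewest(3)=1+2=3, 1+fewest(1)=1+1=2) = 2
fewest(6) = min(1+fewest(5)=1+2=3, 1+fewest(4)=1+1=2, 1+fewest(2)=1+1=2) = 2
fewest(7) = min(1+fewest(6)=1+2=3, 1+fewest(5)=1+2=3, 1+fewest(3)=1+2=3) = 3
fewest(8) = min(1+fewest(7)=1+3=4, 1+fewest(6)=1+2=3, 1+fewest(4)=1+1=2) = 2
fewest(9) = min(1+fewest(8)=1+2=3, 1+fewest(7)=1+3=4, 1+fewest(5)=1+2=3, 1+fewest(0)=1+0=1) = 1
fewest(10) = min(1+fewest(9)=1+1=2, 1+fewest(8)=1+2=3, 1+fewest(6)=1+2=3, 1+fewest(1)=1+1=2) = 2
fewest(11) = min(1+fewest(10)=1+2=3, 1+fewest(9)=1+1=2, 1+fewest(7)=1+3=4, 1+fewest(2)=1+1=2) = 2
fewest(12) = min(1+fewest(11)=1+2=3, 1+fewest(10)=1+2=3, 1+fewest(8)=1+2=3, 1+fewest(3)=1+2=3) = 3
fewest(13) = min(1+fewest(12)=1+3=4, 1+fewest(11)=1+2=3, 1+fewest(9)=1+1=2, 1+fewest(4)=1+1=2) = 2
fewest(14) = min(1+fewest(13)=1+2=3, 1+fewest(12)=1+3=4, 1+fewest(10)=1+2=3, 1+fewest(5)=1+2=3) = 3
fewest(15) = min(1+fewest(14)=1+3=4, 1+fewest(13)=1+2=3, 1+fewest(11)=1+2=3, 1+fewest(6)=1+2=3) = 3
fewest(16) = min(1+fewest(15)=1+3=4, 1+fewest(14)=1+3=4, 1+fewest(12)=1+3=4, 1+fewest(7)=1+3=4) = 4
fewest(17) = min(1+fewest(16)=1+4=5, 1+fewest(15)=1+3=4, 1+fewest(13)=1+2=3, 1+fewest(8)=1+2=3) = 3
fewest(18) = min(1+fewest(17)=1+3=4, 1+fewest(16)=1+4=5, 1+fewest(14)=1+3=4, 1+fewest(9)=1+1=2) = 2
fewest(19) = min(1+fewest(18)=1+2=3, 1+fewest(17)=1+3=4, 1+fewest(15)=1+3=4, 1+fewest(10)=1+2=3) = 3
fewest(20) = min(1+fewest(19)=1+3=4, 1+fewest(18)=1+2=3, 1+fewest(16)=1+4=5, 1+fewest(11)=1+2=3) = 3
fewest(21) = min(1+fewest(20)=1+3=4, 1+fewest(19)=1+3=4, 1+fewest(17)=1+3=4, 1+fewest(12)=1+3=4) = 4
fewest(22) = min(1+fewest(21)=1+4=5, 1+fewest(20)=1+3=4, 1+fewest(18)=1+2=3, 1+fewest(13)=1+2=3) = 3
fewest(23) = min(1+fewest(22)=1+3=4, 1+fewest(21)=1+4=5, 1+fewest(19)=1+3=4, 1+fewest(14)=1+3=4) = 4
fewest(24) = min(1+fewest(23)=1+4=5, 1+fewest(22)=1+3=4, 1+fewest(20)=1+3=4, 1+fewest(15)=1+3=4) = 4
fewest(25) = min(1+fewest(24)=1+4=5, 1+fewest(23)=1+4=5, 1+fewest(21)=1+4=5, 1+fewest(16)=1+4=5) = 5
fewest(26) = min(1+fewest(25)=1+5=6, 1+fewest(24)=1+4=5, 1+fewest(22)=1+3=4, 1+fewest(17)=1+3=4) = 4
fewest(27) = min(1+fewest(26)=1+4=5, 1+fewest(25)=1+5=6, 1+fewest(23)=1+4=5, 1+fewest(18)=1+2=3) = 3
fewest(28) = min(1+fewest(27)=1+3=4, 1+fewest(26)=1+4=5, 1+fewest(24)=1+4=5, 1+fewest(19)=1+3=4) = 4
fewest(29) = min(1+fewest(28)=1+4=5, 1+fewest(27)=1+3=4, 1+fewest(25)=1+5=6, 1+fewest(20)=1+3=4) = 4
fewest(30) = min(1+fewest(29)=1+4=5, 1+fewest(28)=1+4=5, 1+fewest(26)=1+4=5, 1+fewest(21)=1+4=5) = 5
fewest(31) = min(1+fewest(30)=1+5=6, 1+fewest(29)=1+4=5, 1+fewest(27)=1+3=4, 1+fewest(22)=1+3=4) = 4
fewest(32) = min(1+fewest(31)=1+4=5, 1+fewest(30)=1+5=6, 1+fewest(28)=1+4=5, 1+fewest(23)=1+4=5) = 5
fewest(33) = min(1+fewest(32)=1+5=6, 1+fewest(31)=1+4=5, 1+fewest(29)=1+4=5, 1+fewest(24)=1+4=5) = 5
fewest(34) = min(1+fewest(33)=1+5=6, 1+fewest(32)=1+5=6, 1+fewest(30)=1+5=6, 1+fewest(25)=1+5=6) = 6

6


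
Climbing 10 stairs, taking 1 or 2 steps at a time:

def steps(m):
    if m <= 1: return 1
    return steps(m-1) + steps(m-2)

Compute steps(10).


Building up from base cases:
steps(0) = 1
steps(1) = 1
steps(2) = steps(1) + steps(0) = 1 + 1 = 2
steps(3) = steps(2) + steps(1) = 2 + 1 = 3
steps(4) = steps(3) + steps(2) = 3 + 2 = 5
steps(5) = steps(4) + steps(3) = 5 + 3 = 8
steps(6) = steps(5) + steps(4) = 8 + 5 = 13
steps(7) = steps(6) + steps(5) = 13 + 8 = 21
steps(8) = steps(7) + steps(6) = 21 + 13 = 34
steps(9) = steps(8) + steps(7) = 34 + 21 = 55
steps(10) = steps(9) + steps(8) = 55 + 34 = 89

89


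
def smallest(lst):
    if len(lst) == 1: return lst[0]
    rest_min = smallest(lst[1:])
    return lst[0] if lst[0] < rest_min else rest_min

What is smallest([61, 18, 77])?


smallest([61, 18, 77]): compare 61 with smallest([18, 77])
smallest([18, 77]): compare 18 with smallest([77])
smallest([77]) = 77  (base case)
Compare 18 with 77 -> 18
Compare 61 with 18 -> 18

18


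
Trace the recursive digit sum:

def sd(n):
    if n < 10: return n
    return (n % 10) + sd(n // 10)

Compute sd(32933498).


sd(32933498) = 8 + sd(3293349)
sd(3293349) = 9 + sd(329334)
sd(329334) = 4 + sd(32933)
sd(32933) = 3 + sd(3293)
sd(3293) = 3 + sd(329)
sd(329) = 9 + sd(32)
sd(32) = 2 + sd(3)
sd(3) = 3  (base case)
Total: 8 + 9 + 4 + 3 + 3 + 9 + 2 + 3 = 41

41


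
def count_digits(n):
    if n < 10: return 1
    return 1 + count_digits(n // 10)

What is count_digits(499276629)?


count_digits(499276629) = 1 + count_digits(49927662)
count_digits(49927662) = 1 + count_digits(4992766)
count_digits(4992766) = 1 + count_digits(499276)
count_digits(499276) = 1 + count_digits(49927)
count_digits(49927) = 1 + count_digits(4992)
count_digits(4992) = 1 + count_digits(499)
count_digits(499) = 1 + count_digits(49)
count_digits(49) = 1 + count_digits(4)
count_digits(4) = 1  (base case: 4 < 10)
Unwinding: 1 + 1 + 1 + 1 + 1 + 1 + 1 + 1 + 1 = 9

9


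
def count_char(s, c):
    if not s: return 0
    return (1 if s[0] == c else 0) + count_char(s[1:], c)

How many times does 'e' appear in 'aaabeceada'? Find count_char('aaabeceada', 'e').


s[0]='a' != 'e' -> 0
s[0]='a' != 'e' -> 0
s[0]='a' != 'e' -> 0
s[0]='b' != 'e' -> 0
s[0]='e' == 'e' -> 1
s[0]='c' != 'e' -> 0
s[0]='e' == 'e' -> 1
s[0]='a' != 'e' -> 0
s[0]='d' != 'e' -> 0
s[0]='a' != 'e' -> 0
Sum: 0 + 0 + 0 + 0 + 1 + 0 + 1 + 0 + 0 + 0 = 2

2


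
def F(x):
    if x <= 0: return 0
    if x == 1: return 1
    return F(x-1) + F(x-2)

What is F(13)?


Computing F(13) bottom-up:
F(0) = 0
F(1) = 1
F(2) = F(1) + F(0) = 1 + 0 = 1
F(3) = F(2) + F(1) = 1 + 1 = 2
F(4) = F(3) + F(2) = 2 + 1 = 3
F(5) = F(4) + F(3) = 3 + 2 = 5
F(6) = F(5) + F(4) = 5 + 3 = 8
F(7) = F(6) + F(5) = 8 + 5 = 13
F(8) = F(7) + F(6) = 13 + 8 = 21
F(9) = F(8) + F(7) = 21 + 13 = 34
F(10) = F(9) + F(8) = 34 + 21 = 55
F(11) = F(10) + F(9) = 55 + 34 = 89
F(12) = F(11) + F(10) = 89 + 55 = 144
F(13) = F(12) + F(11) = 144 + 89 = 233

233


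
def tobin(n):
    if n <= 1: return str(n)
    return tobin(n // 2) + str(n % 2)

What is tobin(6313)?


tobin(6313) = tobin(3156) + '1'
tobin(3156) = tobin(1578) + '0'
tobin(1578) = tobin(789) + '0'
tobin(789) = tobin(394) + '1'
tobin(394) = tobin(197) + '0'
tobin(197) = tobin(98) + '1'
tobin(98) = tobin(49) + '0'
tobin(49) = tobin(24) + '1'
tobin(24) = tobin(12) + '0'
tobin(12) = tobin(6) + '0'
tobin(6) = tobin(3) + '0'
tobin(3) = tobin(1) + '1'
tobin(1) = '1'  (base case)
Concatenating: '1' + '1' + '0' + '0' + '0' + '1' + '0' + '1' + '0' + '1' + '0' + '0' + '1' = '1100010101001'

1100010101001


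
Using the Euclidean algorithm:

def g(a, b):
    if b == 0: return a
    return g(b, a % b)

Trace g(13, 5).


g(13, 5) = g(5, 3)
g(5, 3) = g(3, 2)
g(3, 2) = g(2, 1)
g(2, 1) = g(1, 0)
g(1, 0) = 1  (base case)

1


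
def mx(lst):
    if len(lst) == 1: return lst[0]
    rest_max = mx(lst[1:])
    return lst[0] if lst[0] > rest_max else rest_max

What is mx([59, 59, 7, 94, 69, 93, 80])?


mx([59, 59, 7, 94, 69, 93, 80]): compare 59 with mx([59, 7, 94, 69, 93, 80])
mx([59, 7, 94, 69, 93, 80]): compare 59 with mx([7, 94, 69, 93, 80])
mx([7, 94, 69, 93, 80]): compare 7 with mx([94, 69, 93, 80])
mx([94, 69, 93, 80]): compare 94 with mx([69, 93, 80])
mx([69, 93, 80]): compare 69 with mx([93, 80])
mx([93, 80]): compare 93 with mx([80])
mx([80]) = 80  (base case)
Compare 93 with 80 -> 93
Compare 69 with 93 -> 93
Compare 94 with 93 -> 94
Compare 7 with 94 -> 94
Compare 59 with 94 -> 94
Compare 59 with 94 -> 94

94


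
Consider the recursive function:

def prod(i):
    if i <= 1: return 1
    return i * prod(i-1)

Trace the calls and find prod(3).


prod(3)
= 3 * prod(2)
= 3 * 2 * prod(1)
= 3 * 2 * 1
= 6

6


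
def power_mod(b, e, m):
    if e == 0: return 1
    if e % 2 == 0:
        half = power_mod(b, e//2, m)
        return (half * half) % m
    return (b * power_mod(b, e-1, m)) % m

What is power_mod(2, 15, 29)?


power_mod(2, 15, 29): e is odd, compute power_mod(2, 14, 29)
  power_mod(2, 14, 29): e is even, compute power_mod(2, 7, 29)
    power_mod(2, 7, 29): e is odd, compute power_mod(2, 6, 29)
      power_mod(2, 6, 29): e is even, compute power_mod(2, 3, 29)
        power_mod(2, 3, 29): e is odd, compute power_mod(2, 2, 29)
          power_mod(2, 2, 29): e is even, compute power_mod(2, 1, 29)
          power_mod(2, 1, 29): e is odd, compute power_mod(2, 0, 29)
          power_mod(2, 0, 29) = 1
          (2 * 1) % 29 = 2
          half=2, (2*2) % 29 = 4
        (2 * 4) % 29 = 8
      half=8, (8*8) % 29 = 6
    (2 * 6) % 29 = 12
  half=12, (12*12) % 29 = 28
(2 * 28) % 29 = 27

27


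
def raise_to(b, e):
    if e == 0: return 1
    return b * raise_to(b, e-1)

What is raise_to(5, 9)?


raise_to(5, 9)
= 5 * raise_to(5, 8)
= 5 * 5 * raise_to(5, 7)
= 5 * 5 * 5 * raise_to(5, 6)
= 5 * 5 * 5 * 5 * raise_to(5, 5)
= 5 * 5 * 5 * 5 * 5 * raise_to(5, 4)
= 5 * 5 * 5 * 5 * 5 * 5 * raise_to(5, 3)
= 5 * 5 * 5 * 5 * 5 * 5 * 5 * raise_to(5, 2)
= 5 * 5 * 5 * 5 * 5 * 5 * 5 * 5 * raise_to(5, 1)
= 5 * 5 * 5 * 5 * 5 * 5 * 5 * 5 * 5 * raise_to(5, 0)
= 5 * 5 * 5 * 5 * 5 * 5 * 5 * 5 * 5 * 1
= 1953125

1953125


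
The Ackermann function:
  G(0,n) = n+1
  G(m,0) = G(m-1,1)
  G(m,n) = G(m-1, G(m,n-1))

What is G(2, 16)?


G(2, 16) = G(1, G(2, 15))
  G(2, 15) = G(1, G(2, 14))
    G(2, 14) = G(1, G(2, 13))
      G(2, 13) = G(1, G(2, 12))
        G(2, 12) = G(1, G(2, 11))
          G(2, 11) = G(1, G(2, 10))
          G(2, 10) = G(1, G(2, 9))
          G(2, 9) = G(1, G(2, 8))
          G(2, 8) = G(1, G(2, 7))
          G(2, 7) = G(1, G(2, 6))
          G(2, 6) = G(1, G(2, 5))
          G(2, 5) = G(1, G(2, 4))
          G(2, 4) = G(1, G(2, 3))
          G(2, 3) = G(1, G(2, 2))
          G(2, 2) = G(1, G(2, 1))
          G(2, 1) = G(1, G(2, 0))
          G(2, 0) = G(1, 1)
          G(1, 1) = G(0, G(1, 0))
          G(1, 0) = G(0, 1)
          G(0, 1) = 2
            = G(0, 2)
          G(0, 2) = 3
            = G(1, 3)
          G(1, 3) = G(0, G(1, 2))
          G(1, 2) = G(0, G(1, 1))
... (trace truncated)
Result: G(2, 16) = 35

35


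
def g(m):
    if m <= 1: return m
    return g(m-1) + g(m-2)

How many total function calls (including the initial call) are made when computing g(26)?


Let C(n) = total calls for g(n)
C(0) = 1, C(1) = 1
C(2) = 1 + C(1) + C(0) = 1 + 1 + 1 = 3
C(3) = 1 + C(2) + C(1) = 1 + 3 + 1 = 5
C(4) = 1 + C(3) + C(2) = 1 + 5 + 3 = 9
C(5) = 1 + C(4) + C(3) = 1 + 9 + 5 = 15
C(6) = 1 + C(5) + C(4) = 1 + 15 + 9 = 25
C(7) = 1 + C(6) + C(5) = 1 + 25 + 15 = 41
C(8) = 1 + C(7) + C(6) = 1 + 41 + 25 = 67
C(9) = 1 + C(8) + C(7) = 1 + 67 + 41 = 109
C(10) = 1 + C(9) + C(8) = 1 + 109 + 67 = 177
C(11) = 1 + C(10) + C(9) = 1 + 177 + 109 = 287
C(12) = 1 + C(11) + C(10) = 1 + 287 + 177 = 465
C(13) = 1 + C(12) + C(11) = 1 + 465 + 287 = 753
C(14) = 1 + C(13) + C(12) = 1 + 753 + 465 = 1219
C(15) = 1 + C(14) + C(13) = 1 + 1219 + 753 = 1973
C(16) = 1 + C(15) + C(14) = 1 + 1973 + 1219 = 3193
C(17) = 1 + C(16) + C(15) = 1 + 3193 + 1973 = 5167
C(18) = 1 + C(17) + C(16) = 1 + 5167 + 3193 = 8361
C(19) = 1 + C(18) + C(17) = 1 + 8361 + 5167 = 13529
C(20) = 1 + C(19) + C(18) = 1 + 13529 + 8361 = 21891
C(21) = 1 + C(20) + C(19) = 1 + 21891 + 13529 = 35421
C(22) = 1 + C(21) + C(20) = 1 + 35421 + 21891 = 57313
C(23) = 1 + C(22) + C(21) = 1 + 57313 + 35421 = 92735
C(24) = 1 + C(23) + C(22) = 1 + 92735 + 57313 = 150049
C(25) = 1 + C(24) + C(23) = 1 + 150049 + 92735 = 242785
C(26) = 1 + C(25) + C(24) = 1 + 242785 + 150049 = 392835

392835


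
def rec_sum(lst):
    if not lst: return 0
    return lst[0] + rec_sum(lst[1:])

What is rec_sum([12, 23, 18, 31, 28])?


rec_sum([12, 23, 18, 31, 28]) = 12 + rec_sum([23, 18, 31, 28])
rec_sum([23, 18, 31, 28]) = 23 + rec_sum([18, 31, 28])
rec_sum([18, 31, 28]) = 18 + rec_sum([31, 28])
rec_sum([31, 28]) = 31 + rec_sum([28])
rec_sum([28]) = 28 + rec_sum([])
rec_sum([]) = 0  (base case)
Total: 12 + 23 + 18 + 31 + 28 + 0 = 112

112


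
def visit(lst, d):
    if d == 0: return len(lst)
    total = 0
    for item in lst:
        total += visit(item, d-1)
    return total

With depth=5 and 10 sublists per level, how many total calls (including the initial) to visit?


At depth 0 (root): 1 call
At depth 1: each of 1 parents calls visit on 10 children = 10 calls
At depth 2: each of 10 parents calls visit on 10 children = 100 calls
At depth 3: each of 100 parents calls visit on 10 children = 1000 calls
At depth 4: each of 1000 parents calls visit on 10 children = 10000 calls
At depth 5: each of 10000 parents calls visit on 10 children = 100000 calls
Total: 1 + 10 + 100 + 1000 + 10000 + 100000 = 111111

111111


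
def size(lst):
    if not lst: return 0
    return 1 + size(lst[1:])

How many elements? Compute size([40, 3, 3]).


size([40, 3, 3]) = 1 + size([3, 3])
size([3, 3]) = 1 + size([3])
size([3]) = 1 + size([])
size([]) = 0  (base case)
Unwinding: 1 + 1 + 1 + 0 = 3

3


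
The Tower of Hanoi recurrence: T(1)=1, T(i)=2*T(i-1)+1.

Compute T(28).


T(28) = 2 * T(27) + 1
T(27) = 2 * T(26) + 1
T(26) = 2 * T(25) + 1
T(25) = 2 * T(24) + 1
T(24) = 2 * T(23) + 1
T(23) = 2 * T(22) + 1
T(22) = 2 * T(21) + 1
T(21) = 2 * T(20) + 1
T(20) = 2 * T(19) + 1
T(19) = 2 * T(18) + 1
T(18) = 2 * T(17) + 1
T(17) = 2 * T(16) + 1
T(16) = 2 * T(15) + 1
T(15) = 2 * T(14) + 1
T(14) = 2 * T(13) + 1
T(13) = 2 * T(12) + 1
T(12) = 2 * T(11) + 1
T(11) = 2 * T(10) + 1
T(10) = 2 * T(9) + 1
T(9) = 2 * T(8) + 1
T(8) = 2 * T(7) + 1
T(7) = 2 * T(6) + 1
T(6) = 2 * T(5) + 1
T(5) = 2 * T(4) + 1
T(4) = 2 * T(3) + 1
T(3) = 2 * T(2) + 1
T(2) = 2 * T(1) + 1
T(1) = 1  (base case)
T(2) = 2 * 1 + 1 = 3
T(3) = 2 * 3 + 1 = 7
T(4) = 2 * 7 + 1 = 15
T(5) = 2 * 15 + 1 = 31
T(6) = 2 * 31 + 1 = 63
T(7) = 2 * 63 + 1 = 127
T(8) = 2 * 127 + 1 = 255
T(9) = 2 * 255 + 1 = 511
T(10) = 2 * 511 + 1 = 1023
T(11) = 2 * 1023 + 1 = 2047
T(12) = 2 * 2047 + 1 = 4095
T(13) = 2 * 4095 + 1 = 8191
T(14) = 2 * 8191 + 1 = 16383
T(15) = 2 * 16383 + 1 = 32767
T(16) = 2 * 32767 + 1 = 65535
T(17) = 2 * 65535 + 1 = 131071
T(18) = 2 * 131071 + 1 = 262143
T(19) = 2 * 262143 + 1 = 524287
T(20) = 2 * 524287 + 1 = 1048575
T(21) = 2 * 1048575 + 1 = 2097151
T(22) = 2 * 2097151 + 1 = 4194303
T(23) = 2 * 4194303 + 1 = 8388607
T(24) = 2 * 8388607 + 1 = 16777215
T(25) = 2 * 16777215 + 1 = 33554431
T(26) = 2 * 33554431 + 1 = 67108863
T(27) = 2 * 67108863 + 1 = 134217727
T(28) = 2 * 134217727 + 1 = 268435455

268435455


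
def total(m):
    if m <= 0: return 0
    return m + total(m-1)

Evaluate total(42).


total(42)
= 42 + 41 + 40 + 39 + 38 + 37 + 36 + 35 + 34 + 33 + 32 + 31 + 30 + 29 + 28 + 27 + 26 + 25 + 24 + 23 + 22 + 21 + 20 + 19 + 18 + 17 + 16 + 15 + 14 + 13 + 12 + 11 + 10 + 9 + 8 + 7 + 6 + 5 + 4 + 3 + 2 + 1 + total(0)
= 42 + 41 + 40 + 39 + 38 + 37 + 36 + 35 + 34 + 33 + 32 + 31 + 30 + 29 + 28 + 27 + 26 + 25 + 24 + 23 + 22 + 21 + 20 + 19 + 18 + 17 + 16 + 15 + 14 + 13 + 12 + 11 + 10 + 9 + 8 + 7 + 6 + 5 + 4 + 3 + 2 + 1 + 0
= 903

903


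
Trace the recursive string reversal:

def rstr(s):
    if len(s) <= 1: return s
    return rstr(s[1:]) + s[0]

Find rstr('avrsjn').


rstr('avrsjn') = rstr('vrsjn') + 'a'
rstr('vrsjn') = rstr('rsjn') + 'v'
rstr('rsjn') = rstr('sjn') + 'r'
rstr('sjn') = rstr('jn') + 's'
rstr('jn') = rstr('n') + 'j'
rstr('n') = 'n'  (base case)
Concatenating: 'n' + 'j' + 's' + 'r' + 'v' + 'a' = 'njsrva'

njsrva


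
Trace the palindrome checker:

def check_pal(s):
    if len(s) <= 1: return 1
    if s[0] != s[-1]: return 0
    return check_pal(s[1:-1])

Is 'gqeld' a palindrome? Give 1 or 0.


check_pal('gqeld'): s[0]='g' != s[-1]='d' -> return 0
Result: 0 (not a palindrome)

0


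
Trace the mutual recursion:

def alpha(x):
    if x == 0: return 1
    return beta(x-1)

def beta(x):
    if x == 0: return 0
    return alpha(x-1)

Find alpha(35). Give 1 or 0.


alpha(35) = beta(34)
beta(34) = alpha(33)
alpha(33) = beta(32)
beta(32) = alpha(31)
alpha(31) = beta(30)
beta(30) = alpha(29)
alpha(29) = beta(28)
beta(28) = alpha(27)
alpha(27) = beta(26)
beta(26) = alpha(25)
alpha(25) = beta(24)
beta(24) = alpha(23)
alpha(23) = beta(22)
beta(22) = alpha(21)
alpha(21) = beta(20)
beta(20) = alpha(19)
alpha(19) = beta(18)
beta(18) = alpha(17)
alpha(17) = beta(16)
beta(16) = alpha(15)
alpha(15) = beta(14)
beta(14) = alpha(13)
alpha(13) = beta(12)
beta(12) = alpha(11)
alpha(11) = beta(10)
beta(10) = alpha(9)
alpha(9) = beta(8)
beta(8) = alpha(7)
alpha(7) = beta(6)
beta(6) = alpha(5)
alpha(5) = beta(4)
beta(4) = alpha(3)
alpha(3) = beta(2)
beta(2) = alpha(1)
alpha(1) = beta(0)
beta(0) = 0  (base case)
Result: 0

0


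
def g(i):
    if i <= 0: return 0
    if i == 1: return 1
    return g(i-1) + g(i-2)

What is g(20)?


Computing g(20) bottom-up:
g(0) = 0
g(1) = 1
g(2) = g(1) + g(0) = 1 + 0 = 1
g(3) = g(2) + g(1) = 1 + 1 = 2
g(4) = g(3) + g(2) = 2 + 1 = 3
g(5) = g(4) + g(3) = 3 + 2 = 5
g(6) = g(5) + g(4) = 5 + 3 = 8
g(7) = g(6) + g(5) = 8 + 5 = 13
g(8) = g(7) + g(6) = 13 + 8 = 21
g(9) = g(8) + g(7) = 21 + 13 = 34
g(10) = g(9) + g(8) = 34 + 21 = 55
g(11) = g(10) + g(9) = 55 + 34 = 89
g(12) = g(11) + g(10) = 89 + 55 = 144
g(13) = g(12) + g(11) = 144 + 89 = 233
g(14) = g(13) + g(12) = 233 + 144 = 377
g(15) = g(14) + g(13) = 377 + 233 = 610
g(16) = g(15) + g(14) = 610 + 377 = 987
g(17) = g(16) + g(15) = 987 + 610 = 1597
g(18) = g(17) + g(16) = 1597 + 987 = 2584
g(19) = g(18) + g(17) = 2584 + 1597 = 4181
g(20) = g(19) + g(18) = 4181 + 2584 = 6765

6765


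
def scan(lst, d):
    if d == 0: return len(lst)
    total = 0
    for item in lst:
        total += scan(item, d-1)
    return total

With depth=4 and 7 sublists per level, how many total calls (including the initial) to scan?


At depth 0 (root): 1 call
At depth 1: each of 1 parents calls scan on 7 children = 7 calls
At depth 2: each of 7 parents calls scan on 7 children = 49 calls
At depth 3: each of 49 parents calls scan on 7 children = 343 calls
At depth 4: each of 343 parents calls scan on 7 children = 2401 calls
Total: 1 + 7 + 49 + 343 + 2401 = 2801

2801


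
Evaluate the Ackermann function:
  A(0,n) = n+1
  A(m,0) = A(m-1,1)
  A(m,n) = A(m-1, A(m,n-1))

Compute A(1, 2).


A(1, 2) = A(0, A(1, 1))
  A(1, 1) = A(0, A(1, 0))
    A(1, 0) = A(0, 1)
      A(0, 1) = 2
    = A(0, 2)
    A(0, 2) = 3
  = A(0, 3)
  A(0, 3) = 4
Result: A(1, 2) = 4

4


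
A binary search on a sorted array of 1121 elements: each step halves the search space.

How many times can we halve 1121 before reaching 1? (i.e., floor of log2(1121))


1121 / 2 = 560
560 / 2 = 280
280 / 2 = 140
140 / 2 = 70
70 / 2 = 35
35 / 2 = 17
17 / 2 = 8
8 / 2 = 4
4 / 2 = 2
2 / 2 = 1
Reached 1 after 10 halvings

10


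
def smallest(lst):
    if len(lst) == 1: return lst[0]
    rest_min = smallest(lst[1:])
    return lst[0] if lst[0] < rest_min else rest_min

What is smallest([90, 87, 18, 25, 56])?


smallest([90, 87, 18, 25, 56]): compare 90 with smallest([87, 18, 25, 56])
smallest([87, 18, 25, 56]): compare 87 with smallest([18, 25, 56])
smallest([18, 25, 56]): compare 18 with smallest([25, 56])
smallest([25, 56]): compare 25 with smallest([56])
smallest([56]) = 56  (base case)
Compare 25 with 56 -> 25
Compare 18 with 25 -> 18
Compare 87 with 18 -> 18
Compare 90 with 18 -> 18

18


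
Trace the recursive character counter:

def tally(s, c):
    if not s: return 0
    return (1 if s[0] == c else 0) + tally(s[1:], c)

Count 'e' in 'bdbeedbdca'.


s[0]='b' != 'e' -> 0
s[0]='d' != 'e' -> 0
s[0]='b' != 'e' -> 0
s[0]='e' == 'e' -> 1
s[0]='e' == 'e' -> 1
s[0]='d' != 'e' -> 0
s[0]='b' != 'e' -> 0
s[0]='d' != 'e' -> 0
s[0]='c' != 'e' -> 0
s[0]='a' != 'e' -> 0
Sum: 0 + 0 + 0 + 1 + 1 + 0 + 0 + 0 + 0 + 0 = 2

2


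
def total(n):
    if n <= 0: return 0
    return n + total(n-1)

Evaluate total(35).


total(35)
= 35 + 34 + 33 + 32 + 31 + 30 + 29 + 28 + 27 + 26 + 25 + 24 + 23 + 22 + 21 + 20 + 19 + 18 + 17 + 16 + 15 + 14 + 13 + 12 + 11 + 10 + 9 + 8 + 7 + 6 + 5 + 4 + 3 + 2 + 1 + total(0)
= 35 + 34 + 33 + 32 + 31 + 30 + 29 + 28 + 27 + 26 + 25 + 24 + 23 + 22 + 21 + 20 + 19 + 18 + 17 + 16 + 15 + 14 + 13 + 12 + 11 + 10 + 9 + 8 + 7 + 6 + 5 + 4 + 3 + 2 + 1 + 0
= 630

630


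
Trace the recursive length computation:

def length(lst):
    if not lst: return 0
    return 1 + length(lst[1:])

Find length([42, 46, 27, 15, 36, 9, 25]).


length([42, 46, 27, 15, 36, 9, 25]) = 1 + length([46, 27, 15, 36, 9, 25])
length([46, 27, 15, 36, 9, 25]) = 1 + length([27, 15, 36, 9, 25])
length([27, 15, 36, 9, 25]) = 1 + length([15, 36, 9, 25])
length([15, 36, 9, 25]) = 1 + length([36, 9, 25])
length([36, 9, 25]) = 1 + length([9, 25])
length([9, 25]) = 1 + length([25])
length([25]) = 1 + length([])
length([]) = 0  (base case)
Unwinding: 1 + 1 + 1 + 1 + 1 + 1 + 1 + 0 = 7

7


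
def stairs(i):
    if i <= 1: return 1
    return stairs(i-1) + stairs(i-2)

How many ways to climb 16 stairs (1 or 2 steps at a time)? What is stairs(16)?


Building up from base cases:
stairs(0) = 1
stairs(1) = 1
stairs(2) = stairs(1) + stairs(0) = 1 + 1 = 2
stairs(3) = stairs(2) + stairs(1) = 2 + 1 = 3
stairs(4) = stairs(3) + stairs(2) = 3 + 2 = 5
stairs(5) = stairs(4) + stairs(3) = 5 + 3 = 8
stairs(6) = stairs(5) + stairs(4) = 8 + 5 = 13
stairs(7) = stairs(6) + stairs(5) = 13 + 8 = 21
stairs(8) = stairs(7) + stairs(6) = 21 + 13 = 34
stairs(9) = stairs(8) + stairs(7) = 34 + 21 = 55
stairs(10) = stairs(9) + stairs(8) = 55 + 34 = 89
stairs(11) = stairs(10) + stairs(9) = 89 + 55 = 144
stairs(12) = stairs(11) + stairs(10) = 144 + 89 = 233
stairs(13) = stairs(12) + stairs(11) = 233 + 144 = 377
stairs(14) = stairs(13) + stairs(12) = 377 + 233 = 610
stairs(15) = stairs(14) + stairs(13) = 610 + 377 = 987
stairs(16) = stairs(15) + stairs(14) = 987 + 610 = 1597

1597


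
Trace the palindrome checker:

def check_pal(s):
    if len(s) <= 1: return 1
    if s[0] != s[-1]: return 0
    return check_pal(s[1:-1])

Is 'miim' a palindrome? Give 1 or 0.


check_pal('miim'): s[0]='m' == s[-1]='m' -> check check_pal('ii')
check_pal('ii'): s[0]='i' == s[-1]='i' -> check check_pal('')
check_pal(''): len <= 1 -> return 1  (base case)
Result: 1 (palindrome)

1


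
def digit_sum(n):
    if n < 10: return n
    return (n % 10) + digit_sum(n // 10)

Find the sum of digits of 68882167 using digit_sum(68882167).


digit_sum(68882167) = 7 + digit_sum(6888216)
digit_sum(6888216) = 6 + digit_sum(688821)
digit_sum(688821) = 1 + digit_sum(68882)
digit_sum(68882) = 2 + digit_sum(6888)
digit_sum(6888) = 8 + digit_sum(688)
digit_sum(688) = 8 + digit_sum(68)
digit_sum(68) = 8 + digit_sum(6)
digit_sum(6) = 6  (base case)
Total: 7 + 6 + 1 + 2 + 8 + 8 + 8 + 6 = 46

46


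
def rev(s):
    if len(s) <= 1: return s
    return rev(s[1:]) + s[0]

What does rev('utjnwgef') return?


rev('utjnwgef') = rev('tjnwgef') + 'u'
rev('tjnwgef') = rev('jnwgef') + 't'
rev('jnwgef') = rev('nwgef') + 'j'
rev('nwgef') = rev('wgef') + 'n'
rev('wgef') = rev('gef') + 'w'
rev('gef') = rev('ef') + 'g'
rev('ef') = rev('f') + 'e'
rev('f') = 'f'  (base case)
Concatenating: 'f' + 'e' + 'g' + 'w' + 'n' + 'j' + 't' + 'u' = 'fegwnjtu'

fegwnjtu


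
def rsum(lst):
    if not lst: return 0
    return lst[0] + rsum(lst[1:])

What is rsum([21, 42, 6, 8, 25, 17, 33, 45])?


rsum([21, 42, 6, 8, 25, 17, 33, 45]) = 21 + rsum([42, 6, 8, 25, 17, 33, 45])
rsum([42, 6, 8, 25, 17, 33, 45]) = 42 + rsum([6, 8, 25, 17, 33, 45])
rsum([6, 8, 25, 17, 33, 45]) = 6 + rsum([8, 25, 17, 33, 45])
rsum([8, 25, 17, 33, 45]) = 8 + rsum([25, 17, 33, 45])
rsum([25, 17, 33, 45]) = 25 + rsum([17, 33, 45])
rsum([17, 33, 45]) = 17 + rsum([33, 45])
rsum([33, 45]) = 33 + rsum([45])
rsum([45]) = 45 + rsum([])
rsum([]) = 0  (base case)
Total: 21 + 42 + 6 + 8 + 25 + 17 + 33 + 45 + 0 = 197

197


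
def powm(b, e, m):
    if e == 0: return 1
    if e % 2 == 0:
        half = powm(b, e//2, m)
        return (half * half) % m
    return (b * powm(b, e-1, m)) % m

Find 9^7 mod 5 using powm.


powm(9, 7, 5): e is odd, compute powm(9, 6, 5)
  powm(9, 6, 5): e is even, compute powm(9, 3, 5)
    powm(9, 3, 5): e is odd, compute powm(9, 2, 5)
      powm(9, 2, 5): e is even, compute powm(9, 1, 5)
        powm(9, 1, 5): e is odd, compute powm(9, 0, 5)
          powm(9, 0, 5) = 1
        (9 * 1) % 5 = 4
      half=4, (4*4) % 5 = 1
    (9 * 1) % 5 = 4
  half=4, (4*4) % 5 = 1
(9 * 1) % 5 = 4

4


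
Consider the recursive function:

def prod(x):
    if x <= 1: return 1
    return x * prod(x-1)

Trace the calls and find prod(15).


prod(15)
= 15 * prod(14)
= 15 * 14 * prod(13)
= 15 * 14 * 13 * prod(12)
= 15 * 14 * 13 * 12 * prod(11)
= 15 * 14 * 13 * 12 * 11 * prod(10)
= 15 * 14 * 13 * 12 * 11 * 10 * prod(9)
= 15 * 14 * 13 * 12 * 11 * 10 * 9 * prod(8)
= 15 * 14 * 13 * 12 * 11 * 10 * 9 * 8 * prod(7)
= 15 * 14 * 13 * 12 * 11 * 10 * 9 * 8 * 7 * prod(6)
= 15 * 14 * 13 * 12 * 11 * 10 * 9 * 8 * 7 * 6 * prod(5)
= 15 * 14 * 13 * 12 * 11 * 10 * 9 * 8 * 7 * 6 * 5 * prod(4)
= 15 * 14 * 13 * 12 * 11 * 10 * 9 * 8 * 7 * 6 * 5 * 4 * prod(3)
= 15 * 14 * 13 * 12 * 11 * 10 * 9 * 8 * 7 * 6 * 5 * 4 * 3 * prod(2)
= 15 * 14 * 13 * 12 * 11 * 10 * 9 * 8 * 7 * 6 * 5 * 4 * 3 * 2 * prod(1)
= 15 * 14 * 13 * 12 * 11 * 10 * 9 * 8 * 7 * 6 * 5 * 4 * 3 * 2 * 1
= 1307674368000

1307674368000
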